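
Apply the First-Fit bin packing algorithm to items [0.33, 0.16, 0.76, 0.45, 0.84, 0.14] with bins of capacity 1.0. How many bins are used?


Place items sequentially using First-Fit:
  Item 0.33 -> new Bin 1
  Item 0.16 -> Bin 1 (now 0.49)
  Item 0.76 -> new Bin 2
  Item 0.45 -> Bin 1 (now 0.94)
  Item 0.84 -> new Bin 3
  Item 0.14 -> Bin 2 (now 0.9)
Total bins used = 3

3


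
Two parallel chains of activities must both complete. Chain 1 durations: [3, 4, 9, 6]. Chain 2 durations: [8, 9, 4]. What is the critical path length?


Path A total = 3 + 4 + 9 + 6 = 22
Path B total = 8 + 9 + 4 = 21
Critical path = longest path = max(22, 21) = 22

22


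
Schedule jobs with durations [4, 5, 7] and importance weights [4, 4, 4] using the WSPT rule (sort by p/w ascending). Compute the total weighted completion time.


Compute p/w ratios and sort ascending (WSPT): [(4, 4), (5, 4), (7, 4)]
Compute weighted completion times:
  Job (p=4,w=4): C=4, w*C=4*4=16
  Job (p=5,w=4): C=9, w*C=4*9=36
  Job (p=7,w=4): C=16, w*C=4*16=64
Total weighted completion time = 116

116


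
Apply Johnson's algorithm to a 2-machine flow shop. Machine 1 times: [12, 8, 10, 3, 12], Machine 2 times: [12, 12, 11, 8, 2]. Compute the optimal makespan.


Apply Johnson's rule:
  Group 1 (a <= b): [(4, 3, 8), (2, 8, 12), (3, 10, 11), (1, 12, 12)]
  Group 2 (a > b): [(5, 12, 2)]
Optimal job order: [4, 2, 3, 1, 5]
Schedule:
  Job 4: M1 done at 3, M2 done at 11
  Job 2: M1 done at 11, M2 done at 23
  Job 3: M1 done at 21, M2 done at 34
  Job 1: M1 done at 33, M2 done at 46
  Job 5: M1 done at 45, M2 done at 48
Makespan = 48

48


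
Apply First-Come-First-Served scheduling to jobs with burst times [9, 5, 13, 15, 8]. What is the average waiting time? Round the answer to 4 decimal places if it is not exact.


FCFS order (as given): [9, 5, 13, 15, 8]
Waiting times:
  Job 1: wait = 0
  Job 2: wait = 9
  Job 3: wait = 14
  Job 4: wait = 27
  Job 5: wait = 42
Sum of waiting times = 92
Average waiting time = 92/5 = 18.4

18.4


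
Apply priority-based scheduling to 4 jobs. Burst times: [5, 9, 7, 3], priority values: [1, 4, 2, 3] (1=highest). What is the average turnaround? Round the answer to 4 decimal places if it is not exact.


Sort by priority (ascending = highest first):
Order: [(1, 5), (2, 7), (3, 3), (4, 9)]
Completion times:
  Priority 1, burst=5, C=5
  Priority 2, burst=7, C=12
  Priority 3, burst=3, C=15
  Priority 4, burst=9, C=24
Average turnaround = 56/4 = 14.0

14.0


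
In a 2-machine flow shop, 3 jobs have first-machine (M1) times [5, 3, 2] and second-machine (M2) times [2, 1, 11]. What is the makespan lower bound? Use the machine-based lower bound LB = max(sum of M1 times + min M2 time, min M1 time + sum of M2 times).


LB1 = sum(M1 times) + min(M2 times) = 10 + 1 = 11
LB2 = min(M1 times) + sum(M2 times) = 2 + 14 = 16
Lower bound = max(LB1, LB2) = max(11, 16) = 16

16


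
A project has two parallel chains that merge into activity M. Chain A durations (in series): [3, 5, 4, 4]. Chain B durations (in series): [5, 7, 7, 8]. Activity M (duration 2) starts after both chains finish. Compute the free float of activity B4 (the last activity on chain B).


ES(B4) = sum of predecessors on chain B = 19
EF(B4) = ES + duration = 19 + 8 = 27
Successor of B4 is M. ES(M) = max(sum(A), sum(B)) = max(16, 27) = 27
Free float = ES(successor) - EF(current) = 27 - 27 = 0

0


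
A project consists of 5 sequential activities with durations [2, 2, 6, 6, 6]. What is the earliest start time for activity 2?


Activity 2 starts after activities 1 through 1 complete.
Predecessor durations: [2]
ES = 2 = 2

2


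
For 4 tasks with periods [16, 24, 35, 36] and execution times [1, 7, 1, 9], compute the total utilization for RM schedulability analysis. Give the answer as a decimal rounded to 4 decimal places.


Compute individual utilizations (exact fractions):
  Task 1: C/T = 1/16 (approx. 0.0625)
  Task 2: C/T = 7/24 (approx. 0.2917)
  Task 3: C/T = 1/35 (approx. 0.0286)
  Task 4: C/T = 9/36 = 1/4 (approx. 0.25)
Total utilization U = 1/16 + 7/24 + 1/35 + 1/4 = 1063/1680
Rounded to 4 decimal places: U = 0.6327
RM (Liu & Layland) bound for 4 tasks = 0.756828; compare with U = 1063/1680 (approx. 0.632738)
U <= bound, so schedulable by RM sufficient condition.

0.6327


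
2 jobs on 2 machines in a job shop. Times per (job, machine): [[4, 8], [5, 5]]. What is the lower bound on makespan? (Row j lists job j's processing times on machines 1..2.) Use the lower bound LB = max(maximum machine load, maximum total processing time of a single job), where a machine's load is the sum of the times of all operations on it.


Machine loads:
  Machine 1: 4 + 5 = 9
  Machine 2: 8 + 5 = 13
Max machine load = 13
Job totals:
  Job 1: 12
  Job 2: 10
Max job total = 12
Lower bound = max(13, 12) = 13

13


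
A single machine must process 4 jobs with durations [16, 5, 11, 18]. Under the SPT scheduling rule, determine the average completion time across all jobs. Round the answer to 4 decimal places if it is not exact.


Sort jobs by processing time (SPT order): [5, 11, 16, 18]
Compute completion times sequentially:
  Job 1: processing = 5, completes at 5
  Job 2: processing = 11, completes at 16
  Job 3: processing = 16, completes at 32
  Job 4: processing = 18, completes at 50
Sum of completion times = 103
Average completion time = 103/4 = 25.75

25.75


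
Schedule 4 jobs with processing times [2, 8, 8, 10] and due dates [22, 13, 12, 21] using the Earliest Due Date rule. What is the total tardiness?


Sort by due date (EDD order): [(8, 12), (8, 13), (10, 21), (2, 22)]
Compute completion times and tardiness:
  Job 1: p=8, d=12, C=8, tardiness=max(0,8-12)=0
  Job 2: p=8, d=13, C=16, tardiness=max(0,16-13)=3
  Job 3: p=10, d=21, C=26, tardiness=max(0,26-21)=5
  Job 4: p=2, d=22, C=28, tardiness=max(0,28-22)=6
Total tardiness = 14

14


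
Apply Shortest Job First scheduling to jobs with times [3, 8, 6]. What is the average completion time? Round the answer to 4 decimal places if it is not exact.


SJF order (ascending): [3, 6, 8]
Completion times:
  Job 1: burst=3, C=3
  Job 2: burst=6, C=9
  Job 3: burst=8, C=17
Average completion = 29/3 = 9.6667

9.6667


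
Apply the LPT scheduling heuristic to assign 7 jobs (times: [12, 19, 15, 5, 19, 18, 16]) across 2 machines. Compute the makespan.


Sort jobs in decreasing order (LPT): [19, 19, 18, 16, 15, 12, 5]
Assign each job to the least loaded machine:
  Machine 1: jobs [19, 18, 12, 5], load = 54
  Machine 2: jobs [19, 16, 15], load = 50
Makespan = max load = 54

54


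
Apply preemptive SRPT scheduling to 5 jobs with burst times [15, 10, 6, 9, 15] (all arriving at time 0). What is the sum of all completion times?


Since all jobs arrive at t=0, SRPT equals SPT ordering.
SPT order: [6, 9, 10, 15, 15]
Completion times:
  Job 1: p=6, C=6
  Job 2: p=9, C=15
  Job 3: p=10, C=25
  Job 4: p=15, C=40
  Job 5: p=15, C=55
Total completion time = 6 + 15 + 25 + 40 + 55 = 141

141


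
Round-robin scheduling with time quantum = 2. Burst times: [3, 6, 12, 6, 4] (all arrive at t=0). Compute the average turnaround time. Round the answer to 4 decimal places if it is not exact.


Time quantum = 2
Execution trace:
  J1 runs 2 units, time = 2
  J2 runs 2 units, time = 4
  J3 runs 2 units, time = 6
  J4 runs 2 units, time = 8
  J5 runs 2 units, time = 10
  J1 runs 1 units, time = 11
  J2 runs 2 units, time = 13
  J3 runs 2 units, time = 15
  J4 runs 2 units, time = 17
  J5 runs 2 units, time = 19
  J2 runs 2 units, time = 21
  J3 runs 2 units, time = 23
  J4 runs 2 units, time = 25
  J3 runs 2 units, time = 27
  J3 runs 2 units, time = 29
  J3 runs 2 units, time = 31
Finish times: [11, 21, 31, 25, 19]
Average turnaround = 107/5 = 21.4

21.4


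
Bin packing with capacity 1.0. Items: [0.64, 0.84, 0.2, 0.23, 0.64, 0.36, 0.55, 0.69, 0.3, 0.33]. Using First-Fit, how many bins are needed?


Place items sequentially using First-Fit:
  Item 0.64 -> new Bin 1
  Item 0.84 -> new Bin 2
  Item 0.2 -> Bin 1 (now 0.84)
  Item 0.23 -> new Bin 3
  Item 0.64 -> Bin 3 (now 0.87)
  Item 0.36 -> new Bin 4
  Item 0.55 -> Bin 4 (now 0.91)
  Item 0.69 -> new Bin 5
  Item 0.3 -> Bin 5 (now 0.99)
  Item 0.33 -> new Bin 6
Total bins used = 6

6


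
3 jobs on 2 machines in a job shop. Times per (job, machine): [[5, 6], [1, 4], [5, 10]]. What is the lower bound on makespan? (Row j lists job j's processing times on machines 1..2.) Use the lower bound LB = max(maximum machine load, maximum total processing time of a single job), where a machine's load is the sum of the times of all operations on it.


Machine loads:
  Machine 1: 5 + 1 + 5 = 11
  Machine 2: 6 + 4 + 10 = 20
Max machine load = 20
Job totals:
  Job 1: 11
  Job 2: 5
  Job 3: 15
Max job total = 15
Lower bound = max(20, 15) = 20

20


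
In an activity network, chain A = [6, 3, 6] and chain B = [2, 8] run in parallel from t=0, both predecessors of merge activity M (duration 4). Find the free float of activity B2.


ES(B2) = sum of predecessors on chain B = 2
EF(B2) = ES + duration = 2 + 8 = 10
Successor of B2 is M. ES(M) = max(sum(A), sum(B)) = max(15, 10) = 15
Free float = ES(successor) - EF(current) = 15 - 10 = 5

5


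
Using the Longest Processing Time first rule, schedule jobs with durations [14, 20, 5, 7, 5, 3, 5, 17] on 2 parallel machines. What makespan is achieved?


Sort jobs in decreasing order (LPT): [20, 17, 14, 7, 5, 5, 5, 3]
Assign each job to the least loaded machine:
  Machine 1: jobs [20, 7, 5, 5], load = 37
  Machine 2: jobs [17, 14, 5, 3], load = 39
Makespan = max load = 39

39


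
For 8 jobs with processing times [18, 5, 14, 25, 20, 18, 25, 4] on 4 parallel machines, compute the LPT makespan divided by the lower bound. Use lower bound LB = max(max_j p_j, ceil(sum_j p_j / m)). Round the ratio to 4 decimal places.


LPT order: [25, 25, 20, 18, 18, 14, 5, 4]
Machine loads after assignment: [30, 29, 34, 36]
LPT makespan = 36
Lower bound = max(max_job, ceil(total/4)) = max(25, 33) = 33
Ratio = 36 / 33 = 1.0909

1.0909


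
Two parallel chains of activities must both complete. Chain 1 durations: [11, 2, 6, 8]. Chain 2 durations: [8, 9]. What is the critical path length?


Path A total = 11 + 2 + 6 + 8 = 27
Path B total = 8 + 9 = 17
Critical path = longest path = max(27, 17) = 27

27


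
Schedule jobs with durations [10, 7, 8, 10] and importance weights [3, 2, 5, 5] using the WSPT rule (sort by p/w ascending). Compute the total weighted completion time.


Compute p/w ratios and sort ascending (WSPT): [(8, 5), (10, 5), (10, 3), (7, 2)]
Compute weighted completion times:
  Job (p=8,w=5): C=8, w*C=5*8=40
  Job (p=10,w=5): C=18, w*C=5*18=90
  Job (p=10,w=3): C=28, w*C=3*28=84
  Job (p=7,w=2): C=35, w*C=2*35=70
Total weighted completion time = 284

284


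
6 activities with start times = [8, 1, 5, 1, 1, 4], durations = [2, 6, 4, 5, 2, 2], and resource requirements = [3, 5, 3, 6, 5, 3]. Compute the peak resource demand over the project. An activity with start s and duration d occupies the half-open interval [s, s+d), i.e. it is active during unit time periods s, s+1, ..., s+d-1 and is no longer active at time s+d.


Each activity i is active on [start_i, start_i + duration_i).
Compute total resource usage per time slot:
  t=0: active resources = [], total = 0
  t=1: active resources = [5, 6, 5], total = 16
  t=2: active resources = [5, 6, 5], total = 16
  t=3: active resources = [5, 6], total = 11
  t=4: active resources = [5, 6, 3], total = 14
  t=5: active resources = [5, 3, 6, 3], total = 17
  t=6: active resources = [5, 3], total = 8
  t=7: active resources = [3], total = 3
  t=8: active resources = [3, 3], total = 6
  t=9: active resources = [3], total = 3
Peak resource demand = 17

17


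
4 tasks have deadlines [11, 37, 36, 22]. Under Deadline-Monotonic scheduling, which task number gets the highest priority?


Sort tasks by relative deadline (ascending):
  Task 1: deadline = 11
  Task 4: deadline = 22
  Task 3: deadline = 36
  Task 2: deadline = 37
Priority order (highest first): [1, 4, 3, 2]
Highest priority task = 1

1


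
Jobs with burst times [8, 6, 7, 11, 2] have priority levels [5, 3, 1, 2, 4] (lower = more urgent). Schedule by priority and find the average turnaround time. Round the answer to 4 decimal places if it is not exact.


Sort by priority (ascending = highest first):
Order: [(1, 7), (2, 11), (3, 6), (4, 2), (5, 8)]
Completion times:
  Priority 1, burst=7, C=7
  Priority 2, burst=11, C=18
  Priority 3, burst=6, C=24
  Priority 4, burst=2, C=26
  Priority 5, burst=8, C=34
Average turnaround = 109/5 = 21.8

21.8


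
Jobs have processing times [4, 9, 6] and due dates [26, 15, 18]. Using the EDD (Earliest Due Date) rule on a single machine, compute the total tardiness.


Sort by due date (EDD order): [(9, 15), (6, 18), (4, 26)]
Compute completion times and tardiness:
  Job 1: p=9, d=15, C=9, tardiness=max(0,9-15)=0
  Job 2: p=6, d=18, C=15, tardiness=max(0,15-18)=0
  Job 3: p=4, d=26, C=19, tardiness=max(0,19-26)=0
Total tardiness = 0

0


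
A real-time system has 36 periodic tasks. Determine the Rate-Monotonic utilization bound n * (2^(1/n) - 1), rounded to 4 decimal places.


Compute 2^(1/36) = 1.0194406437
Subtract 1: 1.0194406437 - 1 = 0.0194406437
Multiply by n: 36 * 0.0194406437 = 0.6998631732
Round to 4 dp: 0.6999

0.6999


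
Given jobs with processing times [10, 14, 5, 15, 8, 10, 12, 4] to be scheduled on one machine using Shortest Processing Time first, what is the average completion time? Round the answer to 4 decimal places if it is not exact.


Sort jobs by processing time (SPT order): [4, 5, 8, 10, 10, 12, 14, 15]
Compute completion times sequentially:
  Job 1: processing = 4, completes at 4
  Job 2: processing = 5, completes at 9
  Job 3: processing = 8, completes at 17
  Job 4: processing = 10, completes at 27
  Job 5: processing = 10, completes at 37
  Job 6: processing = 12, completes at 49
  Job 7: processing = 14, completes at 63
  Job 8: processing = 15, completes at 78
Sum of completion times = 284
Average completion time = 284/8 = 35.5

35.5


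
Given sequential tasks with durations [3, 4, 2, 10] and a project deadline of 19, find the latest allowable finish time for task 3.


LF(activity 3) = deadline - sum of successor durations
Successors: activities 4 through 4 with durations [10]
Sum of successor durations = 10
LF = 19 - 10 = 9

9


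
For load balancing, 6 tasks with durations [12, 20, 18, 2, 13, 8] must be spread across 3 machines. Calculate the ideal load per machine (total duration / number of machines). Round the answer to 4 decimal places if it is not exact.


Total processing time = 12 + 20 + 18 + 2 + 13 + 8 = 73
Number of machines = 3
Ideal balanced load = 73 / 3 = 24.3333

24.3333


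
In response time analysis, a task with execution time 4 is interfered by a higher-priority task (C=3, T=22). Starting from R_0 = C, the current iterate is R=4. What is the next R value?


R_next = C + ceil(R_prev / T_hp) * C_hp
ceil(4 / 22) = ceil(0.1818) = 1
Interference = 1 * 3 = 3
R_next = 4 + 3 = 7

7


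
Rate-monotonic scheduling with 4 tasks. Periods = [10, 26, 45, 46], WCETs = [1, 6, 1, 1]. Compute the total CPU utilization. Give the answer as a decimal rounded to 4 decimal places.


Compute individual utilizations (exact fractions):
  Task 1: C/T = 1/10 (approx. 0.1)
  Task 2: C/T = 6/26 = 3/13 (approx. 0.2308)
  Task 3: C/T = 1/45 (approx. 0.0222)
  Task 4: C/T = 1/46 (approx. 0.0217)
Total utilization U = 1/10 + 3/13 + 1/45 + 1/46 = 5042/13455
Rounded to 4 decimal places: U = 0.3747
RM (Liu & Layland) bound for 4 tasks = 0.756828; compare with U = 5042/13455 (approx. 0.374731)
U <= bound, so schedulable by RM sufficient condition.

0.3747


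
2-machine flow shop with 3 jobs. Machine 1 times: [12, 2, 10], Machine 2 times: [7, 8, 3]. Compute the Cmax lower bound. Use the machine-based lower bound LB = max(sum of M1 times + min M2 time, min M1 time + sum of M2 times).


LB1 = sum(M1 times) + min(M2 times) = 24 + 3 = 27
LB2 = min(M1 times) + sum(M2 times) = 2 + 18 = 20
Lower bound = max(LB1, LB2) = max(27, 20) = 27

27


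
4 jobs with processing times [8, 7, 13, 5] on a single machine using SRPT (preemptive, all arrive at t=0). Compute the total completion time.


Since all jobs arrive at t=0, SRPT equals SPT ordering.
SPT order: [5, 7, 8, 13]
Completion times:
  Job 1: p=5, C=5
  Job 2: p=7, C=12
  Job 3: p=8, C=20
  Job 4: p=13, C=33
Total completion time = 5 + 12 + 20 + 33 = 70

70


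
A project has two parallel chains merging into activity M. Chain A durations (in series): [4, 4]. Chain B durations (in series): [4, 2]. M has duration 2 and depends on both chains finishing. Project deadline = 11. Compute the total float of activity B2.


Forward pass: ES(B2) = sum of predecessors on chain B = 4
EF = ES + duration = 4 + 2 = 6
Backward pass: LF(M) = deadline = 11; LS(M) = 11 - 2 = 9
LF(B2) = LS(M) - sum(successors on chain B) = 9 - 0 = 9
LS = LF - duration = 9 - 2 = 7
Total float = LS - ES = 7 - 4 = 3

3


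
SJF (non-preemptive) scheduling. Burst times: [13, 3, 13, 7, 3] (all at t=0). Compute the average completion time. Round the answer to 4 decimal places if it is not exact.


SJF order (ascending): [3, 3, 7, 13, 13]
Completion times:
  Job 1: burst=3, C=3
  Job 2: burst=3, C=6
  Job 3: burst=7, C=13
  Job 4: burst=13, C=26
  Job 5: burst=13, C=39
Average completion = 87/5 = 17.4

17.4


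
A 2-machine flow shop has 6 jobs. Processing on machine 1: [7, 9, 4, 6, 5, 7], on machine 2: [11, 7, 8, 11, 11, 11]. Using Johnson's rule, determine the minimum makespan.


Apply Johnson's rule:
  Group 1 (a <= b): [(3, 4, 8), (5, 5, 11), (4, 6, 11), (1, 7, 11), (6, 7, 11)]
  Group 2 (a > b): [(2, 9, 7)]
Optimal job order: [3, 5, 4, 1, 6, 2]
Schedule:
  Job 3: M1 done at 4, M2 done at 12
  Job 5: M1 done at 9, M2 done at 23
  Job 4: M1 done at 15, M2 done at 34
  Job 1: M1 done at 22, M2 done at 45
  Job 6: M1 done at 29, M2 done at 56
  Job 2: M1 done at 38, M2 done at 63
Makespan = 63

63


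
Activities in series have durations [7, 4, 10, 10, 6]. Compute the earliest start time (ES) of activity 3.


Activity 3 starts after activities 1 through 2 complete.
Predecessor durations: [7, 4]
ES = 7 + 4 = 11

11


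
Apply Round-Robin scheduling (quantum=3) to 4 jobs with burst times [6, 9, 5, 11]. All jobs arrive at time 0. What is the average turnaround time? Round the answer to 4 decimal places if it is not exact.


Time quantum = 3
Execution trace:
  J1 runs 3 units, time = 3
  J2 runs 3 units, time = 6
  J3 runs 3 units, time = 9
  J4 runs 3 units, time = 12
  J1 runs 3 units, time = 15
  J2 runs 3 units, time = 18
  J3 runs 2 units, time = 20
  J4 runs 3 units, time = 23
  J2 runs 3 units, time = 26
  J4 runs 3 units, time = 29
  J4 runs 2 units, time = 31
Finish times: [15, 26, 20, 31]
Average turnaround = 92/4 = 23.0

23.0


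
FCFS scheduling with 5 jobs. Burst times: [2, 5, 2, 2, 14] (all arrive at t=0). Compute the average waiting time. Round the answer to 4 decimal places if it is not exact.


FCFS order (as given): [2, 5, 2, 2, 14]
Waiting times:
  Job 1: wait = 0
  Job 2: wait = 2
  Job 3: wait = 7
  Job 4: wait = 9
  Job 5: wait = 11
Sum of waiting times = 29
Average waiting time = 29/5 = 5.8

5.8


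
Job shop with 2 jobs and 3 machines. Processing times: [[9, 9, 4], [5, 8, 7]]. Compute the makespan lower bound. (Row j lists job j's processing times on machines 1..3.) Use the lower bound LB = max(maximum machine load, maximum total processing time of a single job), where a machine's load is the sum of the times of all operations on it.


Machine loads:
  Machine 1: 9 + 5 = 14
  Machine 2: 9 + 8 = 17
  Machine 3: 4 + 7 = 11
Max machine load = 17
Job totals:
  Job 1: 22
  Job 2: 20
Max job total = 22
Lower bound = max(17, 22) = 22

22


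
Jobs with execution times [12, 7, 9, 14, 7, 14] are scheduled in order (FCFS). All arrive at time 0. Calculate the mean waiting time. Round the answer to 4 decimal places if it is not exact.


FCFS order (as given): [12, 7, 9, 14, 7, 14]
Waiting times:
  Job 1: wait = 0
  Job 2: wait = 12
  Job 3: wait = 19
  Job 4: wait = 28
  Job 5: wait = 42
  Job 6: wait = 49
Sum of waiting times = 150
Average waiting time = 150/6 = 25.0

25.0


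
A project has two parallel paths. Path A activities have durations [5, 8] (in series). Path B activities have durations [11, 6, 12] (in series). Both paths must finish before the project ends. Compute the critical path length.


Path A total = 5 + 8 = 13
Path B total = 11 + 6 + 12 = 29
Critical path = longest path = max(13, 29) = 29

29


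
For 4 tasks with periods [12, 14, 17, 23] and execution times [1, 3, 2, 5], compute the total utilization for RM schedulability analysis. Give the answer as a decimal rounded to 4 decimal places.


Compute individual utilizations (exact fractions):
  Task 1: C/T = 1/12 (approx. 0.0833)
  Task 2: C/T = 3/14 (approx. 0.2143)
  Task 3: C/T = 2/17 (approx. 0.1176)
  Task 4: C/T = 5/23 (approx. 0.2174)
Total utilization U = 1/12 + 3/14 + 2/17 + 5/23 = 20779/32844
Rounded to 4 decimal places: U = 0.6327
RM (Liu & Layland) bound for 4 tasks = 0.756828; compare with U = 20779/32844 (approx. 0.632657)
U <= bound, so schedulable by RM sufficient condition.

0.6327


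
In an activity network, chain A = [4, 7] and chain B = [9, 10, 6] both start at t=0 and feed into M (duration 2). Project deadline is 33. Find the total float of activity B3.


Forward pass: ES(B3) = sum of predecessors on chain B = 19
EF = ES + duration = 19 + 6 = 25
Backward pass: LF(M) = deadline = 33; LS(M) = 33 - 2 = 31
LF(B3) = LS(M) - sum(successors on chain B) = 31 - 0 = 31
LS = LF - duration = 31 - 6 = 25
Total float = LS - ES = 25 - 19 = 6

6


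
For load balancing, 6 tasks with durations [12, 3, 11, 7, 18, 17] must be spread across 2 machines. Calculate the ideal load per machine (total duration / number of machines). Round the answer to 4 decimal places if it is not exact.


Total processing time = 12 + 3 + 11 + 7 + 18 + 17 = 68
Number of machines = 2
Ideal balanced load = 68 / 2 = 34.0

34.0


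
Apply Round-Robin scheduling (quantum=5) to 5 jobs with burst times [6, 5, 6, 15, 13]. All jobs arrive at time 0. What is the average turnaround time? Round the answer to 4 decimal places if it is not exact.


Time quantum = 5
Execution trace:
  J1 runs 5 units, time = 5
  J2 runs 5 units, time = 10
  J3 runs 5 units, time = 15
  J4 runs 5 units, time = 20
  J5 runs 5 units, time = 25
  J1 runs 1 units, time = 26
  J3 runs 1 units, time = 27
  J4 runs 5 units, time = 32
  J5 runs 5 units, time = 37
  J4 runs 5 units, time = 42
  J5 runs 3 units, time = 45
Finish times: [26, 10, 27, 42, 45]
Average turnaround = 150/5 = 30.0

30.0


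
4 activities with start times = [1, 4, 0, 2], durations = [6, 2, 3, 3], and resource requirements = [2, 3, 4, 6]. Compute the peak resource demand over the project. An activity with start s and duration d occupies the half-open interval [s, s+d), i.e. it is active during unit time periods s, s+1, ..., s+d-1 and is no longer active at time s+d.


Each activity i is active on [start_i, start_i + duration_i).
Compute total resource usage per time slot:
  t=0: active resources = [4], total = 4
  t=1: active resources = [2, 4], total = 6
  t=2: active resources = [2, 4, 6], total = 12
  t=3: active resources = [2, 6], total = 8
  t=4: active resources = [2, 3, 6], total = 11
  t=5: active resources = [2, 3], total = 5
  t=6: active resources = [2], total = 2
Peak resource demand = 12

12


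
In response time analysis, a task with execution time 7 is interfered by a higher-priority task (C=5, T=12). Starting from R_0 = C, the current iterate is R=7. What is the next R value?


R_next = C + ceil(R_prev / T_hp) * C_hp
ceil(7 / 12) = ceil(0.5833) = 1
Interference = 1 * 5 = 5
R_next = 7 + 5 = 12

12


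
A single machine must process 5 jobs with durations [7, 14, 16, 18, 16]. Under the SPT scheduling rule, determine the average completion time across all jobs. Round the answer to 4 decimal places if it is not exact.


Sort jobs by processing time (SPT order): [7, 14, 16, 16, 18]
Compute completion times sequentially:
  Job 1: processing = 7, completes at 7
  Job 2: processing = 14, completes at 21
  Job 3: processing = 16, completes at 37
  Job 4: processing = 16, completes at 53
  Job 5: processing = 18, completes at 71
Sum of completion times = 189
Average completion time = 189/5 = 37.8

37.8


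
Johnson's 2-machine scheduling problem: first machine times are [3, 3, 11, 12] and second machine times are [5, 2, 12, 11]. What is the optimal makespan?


Apply Johnson's rule:
  Group 1 (a <= b): [(1, 3, 5), (3, 11, 12)]
  Group 2 (a > b): [(4, 12, 11), (2, 3, 2)]
Optimal job order: [1, 3, 4, 2]
Schedule:
  Job 1: M1 done at 3, M2 done at 8
  Job 3: M1 done at 14, M2 done at 26
  Job 4: M1 done at 26, M2 done at 37
  Job 2: M1 done at 29, M2 done at 39
Makespan = 39

39


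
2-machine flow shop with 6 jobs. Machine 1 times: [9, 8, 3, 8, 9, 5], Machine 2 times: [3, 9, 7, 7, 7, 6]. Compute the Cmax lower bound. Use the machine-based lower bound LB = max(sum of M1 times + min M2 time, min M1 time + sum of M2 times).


LB1 = sum(M1 times) + min(M2 times) = 42 + 3 = 45
LB2 = min(M1 times) + sum(M2 times) = 3 + 39 = 42
Lower bound = max(LB1, LB2) = max(45, 42) = 45

45


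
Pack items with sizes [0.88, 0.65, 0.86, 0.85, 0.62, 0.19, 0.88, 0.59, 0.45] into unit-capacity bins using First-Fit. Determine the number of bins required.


Place items sequentially using First-Fit:
  Item 0.88 -> new Bin 1
  Item 0.65 -> new Bin 2
  Item 0.86 -> new Bin 3
  Item 0.85 -> new Bin 4
  Item 0.62 -> new Bin 5
  Item 0.19 -> Bin 2 (now 0.84)
  Item 0.88 -> new Bin 6
  Item 0.59 -> new Bin 7
  Item 0.45 -> new Bin 8
Total bins used = 8

8


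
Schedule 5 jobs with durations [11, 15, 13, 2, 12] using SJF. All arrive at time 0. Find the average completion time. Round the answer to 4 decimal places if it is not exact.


SJF order (ascending): [2, 11, 12, 13, 15]
Completion times:
  Job 1: burst=2, C=2
  Job 2: burst=11, C=13
  Job 3: burst=12, C=25
  Job 4: burst=13, C=38
  Job 5: burst=15, C=53
Average completion = 131/5 = 26.2

26.2


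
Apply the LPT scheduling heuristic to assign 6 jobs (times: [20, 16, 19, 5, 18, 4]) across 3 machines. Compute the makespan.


Sort jobs in decreasing order (LPT): [20, 19, 18, 16, 5, 4]
Assign each job to the least loaded machine:
  Machine 1: jobs [20, 4], load = 24
  Machine 2: jobs [19, 5], load = 24
  Machine 3: jobs [18, 16], load = 34
Makespan = max load = 34

34


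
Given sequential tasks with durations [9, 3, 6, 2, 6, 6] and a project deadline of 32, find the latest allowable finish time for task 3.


LF(activity 3) = deadline - sum of successor durations
Successors: activities 4 through 6 with durations [2, 6, 6]
Sum of successor durations = 14
LF = 32 - 14 = 18

18


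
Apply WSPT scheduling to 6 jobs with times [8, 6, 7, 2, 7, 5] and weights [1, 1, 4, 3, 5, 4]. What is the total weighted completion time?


Compute p/w ratios and sort ascending (WSPT): [(2, 3), (5, 4), (7, 5), (7, 4), (6, 1), (8, 1)]
Compute weighted completion times:
  Job (p=2,w=3): C=2, w*C=3*2=6
  Job (p=5,w=4): C=7, w*C=4*7=28
  Job (p=7,w=5): C=14, w*C=5*14=70
  Job (p=7,w=4): C=21, w*C=4*21=84
  Job (p=6,w=1): C=27, w*C=1*27=27
  Job (p=8,w=1): C=35, w*C=1*35=35
Total weighted completion time = 250

250


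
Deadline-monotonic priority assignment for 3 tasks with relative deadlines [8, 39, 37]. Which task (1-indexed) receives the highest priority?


Sort tasks by relative deadline (ascending):
  Task 1: deadline = 8
  Task 3: deadline = 37
  Task 2: deadline = 39
Priority order (highest first): [1, 3, 2]
Highest priority task = 1

1


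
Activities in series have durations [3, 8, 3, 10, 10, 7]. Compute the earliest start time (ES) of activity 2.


Activity 2 starts after activities 1 through 1 complete.
Predecessor durations: [3]
ES = 3 = 3

3


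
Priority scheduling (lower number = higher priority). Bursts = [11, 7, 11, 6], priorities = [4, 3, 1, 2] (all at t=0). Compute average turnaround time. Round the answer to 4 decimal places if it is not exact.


Sort by priority (ascending = highest first):
Order: [(1, 11), (2, 6), (3, 7), (4, 11)]
Completion times:
  Priority 1, burst=11, C=11
  Priority 2, burst=6, C=17
  Priority 3, burst=7, C=24
  Priority 4, burst=11, C=35
Average turnaround = 87/4 = 21.75

21.75


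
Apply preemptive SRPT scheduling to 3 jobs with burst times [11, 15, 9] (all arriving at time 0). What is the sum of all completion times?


Since all jobs arrive at t=0, SRPT equals SPT ordering.
SPT order: [9, 11, 15]
Completion times:
  Job 1: p=9, C=9
  Job 2: p=11, C=20
  Job 3: p=15, C=35
Total completion time = 9 + 20 + 35 = 64

64


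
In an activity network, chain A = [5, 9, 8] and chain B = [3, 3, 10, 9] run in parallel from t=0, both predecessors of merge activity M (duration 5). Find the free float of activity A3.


ES(A3) = sum of predecessors on chain A = 14
EF(A3) = ES + duration = 14 + 8 = 22
Successor of A3 is M. ES(M) = max(sum(A), sum(B)) = max(22, 25) = 25
Free float = ES(successor) - EF(current) = 25 - 22 = 3

3


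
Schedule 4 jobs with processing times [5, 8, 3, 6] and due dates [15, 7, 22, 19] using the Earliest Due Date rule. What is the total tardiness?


Sort by due date (EDD order): [(8, 7), (5, 15), (6, 19), (3, 22)]
Compute completion times and tardiness:
  Job 1: p=8, d=7, C=8, tardiness=max(0,8-7)=1
  Job 2: p=5, d=15, C=13, tardiness=max(0,13-15)=0
  Job 3: p=6, d=19, C=19, tardiness=max(0,19-19)=0
  Job 4: p=3, d=22, C=22, tardiness=max(0,22-22)=0
Total tardiness = 1

1


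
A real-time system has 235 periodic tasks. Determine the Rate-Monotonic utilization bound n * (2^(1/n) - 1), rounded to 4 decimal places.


Compute 2^(1/235) = 1.0029539167
Subtract 1: 1.0029539167 - 1 = 0.0029539167
Multiply by n: 235 * 0.0029539167 = 0.6941704245
Round to 4 dp: 0.6942

0.6942


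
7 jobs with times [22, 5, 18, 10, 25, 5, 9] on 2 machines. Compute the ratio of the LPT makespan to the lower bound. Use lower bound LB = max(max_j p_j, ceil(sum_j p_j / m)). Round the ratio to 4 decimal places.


LPT order: [25, 22, 18, 10, 9, 5, 5]
Machine loads after assignment: [49, 45]
LPT makespan = 49
Lower bound = max(max_job, ceil(total/2)) = max(25, 47) = 47
Ratio = 49 / 47 = 1.0426

1.0426


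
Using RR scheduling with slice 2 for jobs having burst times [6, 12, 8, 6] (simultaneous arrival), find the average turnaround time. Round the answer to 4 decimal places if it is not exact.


Time quantum = 2
Execution trace:
  J1 runs 2 units, time = 2
  J2 runs 2 units, time = 4
  J3 runs 2 units, time = 6
  J4 runs 2 units, time = 8
  J1 runs 2 units, time = 10
  J2 runs 2 units, time = 12
  J3 runs 2 units, time = 14
  J4 runs 2 units, time = 16
  J1 runs 2 units, time = 18
  J2 runs 2 units, time = 20
  J3 runs 2 units, time = 22
  J4 runs 2 units, time = 24
  J2 runs 2 units, time = 26
  J3 runs 2 units, time = 28
  J2 runs 2 units, time = 30
  J2 runs 2 units, time = 32
Finish times: [18, 32, 28, 24]
Average turnaround = 102/4 = 25.5

25.5


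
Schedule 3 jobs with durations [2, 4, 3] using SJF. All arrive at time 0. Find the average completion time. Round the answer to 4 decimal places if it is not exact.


SJF order (ascending): [2, 3, 4]
Completion times:
  Job 1: burst=2, C=2
  Job 2: burst=3, C=5
  Job 3: burst=4, C=9
Average completion = 16/3 = 5.3333

5.3333


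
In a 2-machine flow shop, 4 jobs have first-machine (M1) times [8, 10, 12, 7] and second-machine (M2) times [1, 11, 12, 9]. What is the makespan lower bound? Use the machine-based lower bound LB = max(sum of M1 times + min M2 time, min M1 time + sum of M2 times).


LB1 = sum(M1 times) + min(M2 times) = 37 + 1 = 38
LB2 = min(M1 times) + sum(M2 times) = 7 + 33 = 40
Lower bound = max(LB1, LB2) = max(38, 40) = 40

40


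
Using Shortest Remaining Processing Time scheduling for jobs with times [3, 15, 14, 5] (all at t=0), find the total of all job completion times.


Since all jobs arrive at t=0, SRPT equals SPT ordering.
SPT order: [3, 5, 14, 15]
Completion times:
  Job 1: p=3, C=3
  Job 2: p=5, C=8
  Job 3: p=14, C=22
  Job 4: p=15, C=37
Total completion time = 3 + 8 + 22 + 37 = 70

70


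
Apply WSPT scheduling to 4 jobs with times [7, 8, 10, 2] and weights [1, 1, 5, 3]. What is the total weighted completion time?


Compute p/w ratios and sort ascending (WSPT): [(2, 3), (10, 5), (7, 1), (8, 1)]
Compute weighted completion times:
  Job (p=2,w=3): C=2, w*C=3*2=6
  Job (p=10,w=5): C=12, w*C=5*12=60
  Job (p=7,w=1): C=19, w*C=1*19=19
  Job (p=8,w=1): C=27, w*C=1*27=27
Total weighted completion time = 112

112


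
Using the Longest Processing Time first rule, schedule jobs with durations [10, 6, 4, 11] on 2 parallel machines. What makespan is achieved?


Sort jobs in decreasing order (LPT): [11, 10, 6, 4]
Assign each job to the least loaded machine:
  Machine 1: jobs [11, 4], load = 15
  Machine 2: jobs [10, 6], load = 16
Makespan = max load = 16

16


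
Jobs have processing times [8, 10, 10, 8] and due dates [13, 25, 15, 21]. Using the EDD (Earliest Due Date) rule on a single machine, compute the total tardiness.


Sort by due date (EDD order): [(8, 13), (10, 15), (8, 21), (10, 25)]
Compute completion times and tardiness:
  Job 1: p=8, d=13, C=8, tardiness=max(0,8-13)=0
  Job 2: p=10, d=15, C=18, tardiness=max(0,18-15)=3
  Job 3: p=8, d=21, C=26, tardiness=max(0,26-21)=5
  Job 4: p=10, d=25, C=36, tardiness=max(0,36-25)=11
Total tardiness = 19

19


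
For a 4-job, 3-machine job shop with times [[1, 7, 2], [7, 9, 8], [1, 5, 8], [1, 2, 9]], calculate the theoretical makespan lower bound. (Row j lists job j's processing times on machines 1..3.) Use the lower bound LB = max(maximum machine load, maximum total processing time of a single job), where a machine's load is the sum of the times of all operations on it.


Machine loads:
  Machine 1: 1 + 7 + 1 + 1 = 10
  Machine 2: 7 + 9 + 5 + 2 = 23
  Machine 3: 2 + 8 + 8 + 9 = 27
Max machine load = 27
Job totals:
  Job 1: 10
  Job 2: 24
  Job 3: 14
  Job 4: 12
Max job total = 24
Lower bound = max(27, 24) = 27

27


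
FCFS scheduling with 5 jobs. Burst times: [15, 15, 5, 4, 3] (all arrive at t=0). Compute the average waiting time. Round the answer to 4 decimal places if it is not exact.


FCFS order (as given): [15, 15, 5, 4, 3]
Waiting times:
  Job 1: wait = 0
  Job 2: wait = 15
  Job 3: wait = 30
  Job 4: wait = 35
  Job 5: wait = 39
Sum of waiting times = 119
Average waiting time = 119/5 = 23.8

23.8


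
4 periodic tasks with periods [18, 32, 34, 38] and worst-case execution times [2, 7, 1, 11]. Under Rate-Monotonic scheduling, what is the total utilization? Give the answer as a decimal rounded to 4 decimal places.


Compute individual utilizations (exact fractions):
  Task 1: C/T = 2/18 = 1/9 (approx. 0.1111)
  Task 2: C/T = 7/32 (approx. 0.2188)
  Task 3: C/T = 1/34 (approx. 0.0294)
  Task 4: C/T = 11/38 (approx. 0.2895)
Total utilization U = 1/9 + 7/32 + 1/34 + 11/38 = 60349/93024
Rounded to 4 decimal places: U = 0.6487
RM (Liu & Layland) bound for 4 tasks = 0.756828; compare with U = 60349/93024 (approx. 0.648747)
U <= bound, so schedulable by RM sufficient condition.

0.6487


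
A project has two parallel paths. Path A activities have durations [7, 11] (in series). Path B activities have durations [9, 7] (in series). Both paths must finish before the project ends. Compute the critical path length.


Path A total = 7 + 11 = 18
Path B total = 9 + 7 = 16
Critical path = longest path = max(18, 16) = 18

18


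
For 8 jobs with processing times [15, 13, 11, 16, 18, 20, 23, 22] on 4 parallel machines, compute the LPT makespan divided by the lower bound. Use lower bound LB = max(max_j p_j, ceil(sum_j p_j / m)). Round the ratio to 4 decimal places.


LPT order: [23, 22, 20, 18, 16, 15, 13, 11]
Machine loads after assignment: [34, 35, 35, 34]
LPT makespan = 35
Lower bound = max(max_job, ceil(total/4)) = max(23, 35) = 35
Ratio = 35 / 35 = 1.0

1.0


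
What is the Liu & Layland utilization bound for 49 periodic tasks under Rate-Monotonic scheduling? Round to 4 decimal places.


Compute 2^(1/49) = 1.0142463870
Subtract 1: 1.0142463870 - 1 = 0.0142463870
Multiply by n: 49 * 0.0142463870 = 0.6980729630
Round to 4 dp: 0.6981

0.6981


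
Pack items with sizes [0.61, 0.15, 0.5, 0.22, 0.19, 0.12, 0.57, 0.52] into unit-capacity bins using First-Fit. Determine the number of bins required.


Place items sequentially using First-Fit:
  Item 0.61 -> new Bin 1
  Item 0.15 -> Bin 1 (now 0.76)
  Item 0.5 -> new Bin 2
  Item 0.22 -> Bin 1 (now 0.98)
  Item 0.19 -> Bin 2 (now 0.69)
  Item 0.12 -> Bin 2 (now 0.81)
  Item 0.57 -> new Bin 3
  Item 0.52 -> new Bin 4
Total bins used = 4

4


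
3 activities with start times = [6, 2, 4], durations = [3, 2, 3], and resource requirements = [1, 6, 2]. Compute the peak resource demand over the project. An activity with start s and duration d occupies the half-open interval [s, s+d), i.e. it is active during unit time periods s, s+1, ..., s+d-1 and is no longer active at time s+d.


Each activity i is active on [start_i, start_i + duration_i).
Compute total resource usage per time slot:
  t=0: active resources = [], total = 0
  t=1: active resources = [], total = 0
  t=2: active resources = [6], total = 6
  t=3: active resources = [6], total = 6
  t=4: active resources = [2], total = 2
  t=5: active resources = [2], total = 2
  t=6: active resources = [1, 2], total = 3
  t=7: active resources = [1], total = 1
  t=8: active resources = [1], total = 1
Peak resource demand = 6

6


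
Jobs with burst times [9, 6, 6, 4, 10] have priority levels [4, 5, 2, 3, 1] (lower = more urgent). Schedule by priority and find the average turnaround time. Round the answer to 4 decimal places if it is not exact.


Sort by priority (ascending = highest first):
Order: [(1, 10), (2, 6), (3, 4), (4, 9), (5, 6)]
Completion times:
  Priority 1, burst=10, C=10
  Priority 2, burst=6, C=16
  Priority 3, burst=4, C=20
  Priority 4, burst=9, C=29
  Priority 5, burst=6, C=35
Average turnaround = 110/5 = 22.0

22.0


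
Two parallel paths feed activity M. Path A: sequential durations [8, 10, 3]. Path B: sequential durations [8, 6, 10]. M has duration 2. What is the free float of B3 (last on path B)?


ES(B3) = sum of predecessors on chain B = 14
EF(B3) = ES + duration = 14 + 10 = 24
Successor of B3 is M. ES(M) = max(sum(A), sum(B)) = max(21, 24) = 24
Free float = ES(successor) - EF(current) = 24 - 24 = 0

0


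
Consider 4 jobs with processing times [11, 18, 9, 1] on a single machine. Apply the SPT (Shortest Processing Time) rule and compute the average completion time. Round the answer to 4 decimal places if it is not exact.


Sort jobs by processing time (SPT order): [1, 9, 11, 18]
Compute completion times sequentially:
  Job 1: processing = 1, completes at 1
  Job 2: processing = 9, completes at 10
  Job 3: processing = 11, completes at 21
  Job 4: processing = 18, completes at 39
Sum of completion times = 71
Average completion time = 71/4 = 17.75

17.75


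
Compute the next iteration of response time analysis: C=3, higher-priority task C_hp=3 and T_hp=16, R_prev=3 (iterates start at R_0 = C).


R_next = C + ceil(R_prev / T_hp) * C_hp
ceil(3 / 16) = ceil(0.1875) = 1
Interference = 1 * 3 = 3
R_next = 3 + 3 = 6

6


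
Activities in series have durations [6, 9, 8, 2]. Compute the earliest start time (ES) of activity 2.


Activity 2 starts after activities 1 through 1 complete.
Predecessor durations: [6]
ES = 6 = 6

6


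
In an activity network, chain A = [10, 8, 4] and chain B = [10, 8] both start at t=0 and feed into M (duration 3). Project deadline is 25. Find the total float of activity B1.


Forward pass: ES(B1) = sum of predecessors on chain B = 0
EF = ES + duration = 0 + 10 = 10
Backward pass: LF(M) = deadline = 25; LS(M) = 25 - 3 = 22
LF(B1) = LS(M) - sum(successors on chain B) = 22 - 8 = 14
LS = LF - duration = 14 - 10 = 4
Total float = LS - ES = 4 - 0 = 4

4
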